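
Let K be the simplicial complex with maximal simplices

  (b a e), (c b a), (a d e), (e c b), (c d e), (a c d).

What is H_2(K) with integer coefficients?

H_2 ≅ Z.

Fix the vertex order a < b < c < d < e and write every simplex with vertices in increasing order. Then dim K = 2 and the simplices of K are:

  0-simplices (5): a, b, c, d, e
  1-simplices (9): ab, ac, ad, ae, bc, be, cd, ce, de
  2-simplices (6): abc, abe, acd, ade, bce, cde

Hence C_0 ≅ Z^5, C_1 ≅ Z^9, C_2 ≅ Z^6.

The boundary map ∂_1: C_1 → C_0 sends each edge [p,q] (with p < q) to q − p.
This gives a 5×9 integer matrix of rank 4; reducing to Smith normal form yields diagonal entries (1,1,1,1).

Boundary ∂_2: C_2 → C_1 maps a triangle to the signed sum of its edges. For instance
  ∂acd = cd − ad + ac,
  ∂abe = be − ae + ab.
This gives a 9×6 integer matrix of rank 5; reducing to Smith normal form yields diagonal entries (1,1,1,1,1).

Now H_k = ker ∂_k / im ∂_{k+1}, so:

  H_2: rank ker ∂_2 − rank ∂_3 = (6 − 5) − 0 = 1, and there is no ∂_3, so H_2 = Z.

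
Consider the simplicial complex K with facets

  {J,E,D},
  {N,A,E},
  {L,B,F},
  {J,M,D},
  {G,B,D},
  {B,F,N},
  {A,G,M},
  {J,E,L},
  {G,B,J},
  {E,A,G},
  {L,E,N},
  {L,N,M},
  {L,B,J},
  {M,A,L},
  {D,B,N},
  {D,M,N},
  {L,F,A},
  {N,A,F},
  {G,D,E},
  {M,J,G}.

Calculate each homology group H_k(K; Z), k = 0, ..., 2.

H_0 = Z,  H_1 = Z × Z/2,  H_2 = 0.

Take the total order A < B < D < E < F < G < J < L < M < N on the vertex set. Then K (dimension 2) consists of the simplices:

  0-simplices (10): A, B, D, E, F, G, J, L, M, N
  1-simplices (30): AE, AF, AG, AL, AM, AN, BD, BF, BG, BJ, BL, BN, DE, DG, DJ, DM, DN, EG, EJ, EL, EN, FL, FN, GJ, GM, JL, JM, LM, LN, MN
  2-simplices (20): AEG, AEN, AFL, AFN, AGM, ALM, BDG, BDN, BFL, BFN, BGJ, BJL, DEG, DEJ, DJM, DMN, EJL, ELN, GJM, LMN

giving chain groups C_0 ≅ Z^10, C_1 ≅ Z^30, C_2 ≅ Z^20.

The boundary map ∂_1: C_1 → C_0 maps an edge to its endpoints' difference, ∂[p,q] = q − p. For instance
  ∂AM = M − A.
The resulting 10×30 matrix has rank 9, and its Smith normal form has invariant factors (1,1,1,1,1,1,1,1,1).

The boundary map ∂_2: C_2 → C_1 maps a triangle to the signed sum of its edges. For instance
  ∂BDN = DN − BN + BD,
  ∂LMN = MN − LN + LM.
The 30×20 boundary matrix has rank 20 and Smith normal form diag(1,1,1,1,1,1,1,1,1,1,1,1,1,1,1,1,1,1,1,2).

Reading off H_k = ker ∂_k / im ∂_{k+1}:

  H_0: rank C_0 − rank ∂_1 = 10 − 9 = 1, and the invariant factors of ∂_1 are all 1, so H_0 ≅ Z.
  H_1: rank ker ∂_1 − rank ∂_2 = (30 − 9) − 20 = 1, and ∂_2 has invariant factor 2 > 1, so H_1 ≅ Z × Z/2.
  H_2: rank ker ∂_2 − rank ∂_3 = (20 − 20) − 0 = 0, and there is no ∂_3, so H_2 ≅ 0.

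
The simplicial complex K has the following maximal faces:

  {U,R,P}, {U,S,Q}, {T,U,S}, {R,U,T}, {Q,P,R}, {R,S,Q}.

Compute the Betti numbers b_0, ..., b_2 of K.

b_0 = 1, b_1 = 1, b_2 = 0.

Fix the vertex order P < Q < R < S < T < U and write every simplex with vertices in increasing order. Then dim K = 2 and the simplices of K are:

  0-simplices (6): P, Q, R, S, T, U
  1-simplices (12): PQ, PR, PU, QR, QS, QU, RS, RT, RU, ST, SU, TU
  2-simplices (6): PQR, PRU, QRS, QSU, RTU, STU

Hence C_0 ≅ Z^6, C_1 ≅ Z^12, C_2 ≅ Z^6.

∂_1: C_1 → C_0 maps an edge to its endpoints' difference, ∂[p,q] = q − p. For instance
  ∂QR = R − Q.
As a 6×12 matrix over Z this has rank 5, with invariant factors (1,1,1,1,1).

∂_2: C_2 → C_1 acts by ∂[p,q,r] = [q,r] − [p,r] + [p,q]. For instance
  ∂QSU = SU − QU + QS,
  ∂PQR = QR − PR + PQ.
The 12×6 boundary matrix has rank 6 and Smith normal form diag(1,1,1,1,1,1).

Computing H_k = (kernel of ∂_k) / (image of ∂_{k+1}):

  H_0: rank C_0 − rank ∂_1 = 6 − 5 = 1, and the invariant factors of ∂_1 are all 1, so H_0 ≅ Z.
  H_1: rank ker ∂_1 − rank ∂_2 = (12 − 5) − 6 = 1, and the invariant factors of ∂_2 are all 1, so H_1 ≅ Z.
  H_2: rank ker ∂_2 − rank ∂_3 = (6 − 6) − 0 = 0, and there is no ∂_3, so H_2 ≅ 0.

As a check, the Euler characteristic is 6 − 12 + 6 = 0, which agrees with 1 − 1 + 0 = 0.

Hence the Betti numbers are b_0 = 1, b_1 = 1, b_2 = 0.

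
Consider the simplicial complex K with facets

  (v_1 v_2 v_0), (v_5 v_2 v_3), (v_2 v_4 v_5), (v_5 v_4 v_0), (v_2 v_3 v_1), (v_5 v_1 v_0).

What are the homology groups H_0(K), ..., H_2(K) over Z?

Order the vertices as v_0 < v_1 < v_2 < v_3 < v_4 < v_5. Listing each simplex with vertices in this order, K has dimension 2 with simplices:

  0-simplices (6): [v_0], [v_1], [v_2], [v_3], [v_4], [v_5]
  1-simplices (12): [v_0,v_1], [v_0,v_2], [v_0,v_4], [v_0,v_5], [v_1,v_2], [v_1,v_3], [v_1,v_5], [v_2,v_3], [v_2,v_4], [v_2,v_5], [v_3,v_5], [v_4,v_5]
  2-simplices (6): [v_0,v_1,v_2], [v_0,v_1,v_5], [v_0,v_4,v_5], [v_1,v_2,v_3], [v_2,v_3,v_5], [v_2,v_4,v_5]

so the chain groups are C_0 ≅ Z^6, C_1 ≅ Z^12, C_2 ≅ Z^6.

Boundary ∂_1: C_1 → C_0 maps an edge to its endpoints' difference, ∂[p,q] = q − p.
As a 6×12 matrix over Z this has rank 5, with invariant factors (1,1,1,1,1).

The boundary map ∂_2: C_2 → C_1 sends each 2-simplex [p,q,r] to [q,r] − [p,r] + [p,q]. For instance
  ∂[v_0,v_4,v_5] = [v_4,v_5] − [v_0,v_5] + [v_0,v_4],
  ∂[v_0,v_1,v_5] = [v_1,v_5] − [v_0,v_5] + [v_0,v_1].
The resulting 12×6 matrix has rank 6, and its Smith normal form has invariant factors (1,1,1,1,1,1).

From H_k ≅ ker(∂_k) / im(∂_{k+1}) we obtain:

  H_0: rank C_0 − rank ∂_1 = 6 − 5 = 1, and the invariant factors of ∂_1 are all 1, so H_0 = Z.
  H_1: rank ker ∂_1 − rank ∂_2 = (12 − 5) − 6 = 1, and the invariant factors of ∂_2 are all 1, so H_1 = Z.
  H_2: rank ker ∂_2 − rank ∂_3 = (6 − 6) − 0 = 0, and there is no ∂_3, so H_2 = 0.

As a check, the Euler characteristic is 6 − 12 + 6 = 0, which agrees with 1 − 1 + 0 = 0.
(K is a triangulation of the cylinder S^1 x I.)

H_0 = Z,  H_1 = Z,  H_2 = 0.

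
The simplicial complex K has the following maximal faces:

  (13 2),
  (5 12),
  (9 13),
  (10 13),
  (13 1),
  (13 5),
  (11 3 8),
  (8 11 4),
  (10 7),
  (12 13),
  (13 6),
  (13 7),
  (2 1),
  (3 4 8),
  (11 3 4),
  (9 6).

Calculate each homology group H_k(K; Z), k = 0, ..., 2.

Take the total order 1 < 2 < 3 < 4 < 5 < 6 < 7 < 8 < 9 < 10 < 11 < 12 < 13 on the vertex set. Then K (dimension 2) consists of the simplices:

  0-simplices (13): [1], [2], [3], [4], [5], [6], [7], [8], [9], [10], [11], [12], [13]
  1-simplices (18): [1,2], [1,13], [2,13], [3,4], [3,8], [3,11], [4,8], [4,11], [5,12], [5,13], [6,9], [6,13], [7,10], [7,13], [8,11], [9,13], [10,13], [12,13]
  2-simplices (4): [3,4,8], [3,4,11], [3,8,11], [4,8,11]

giving chain groups C_0 ≅ Z^13, C_1 ≅ Z^18, C_2 ≅ Z^4.

The boundary map ∂_1: C_1 → C_0 is given by ∂[p,q] = [q] − [p]. For instance
  ∂[1,2] = [2] − [1].
The 13×18 boundary matrix has rank 11 and Smith normal form diag(1,1,1,1,1,1,1,1,1,1,1).

Boundary ∂_2: C_2 → C_1 maps a triangle to the signed sum of its edges. For instance
  ∂[4,8,11] = [8,11] − [4,11] + [4,8],
  ∂[3,8,11] = [8,11] − [3,11] + [3,8].
The resulting 18×4 matrix has rank 3, and its Smith normal form has invariant factors (1,1,1).

Now H_k = ker ∂_k / im ∂_{k+1}, so:

  H_0: rank C_0 − rank ∂_1 = 13 − 11 = 2, and the invariant factors of ∂_1 are all 1, so H_0 = Z^2.
  H_1: rank ker ∂_1 − rank ∂_2 = (18 − 11) − 3 = 4, and the invariant factors of ∂_2 are all 1, so H_1 = Z^4.
  H_2: rank ker ∂_2 − rank ∂_3 = (4 − 3) − 0 = 1, and there is no ∂_3, so H_2 = Z.

H_0 = Z^2,  H_1 = Z^4,  H_2 = Z.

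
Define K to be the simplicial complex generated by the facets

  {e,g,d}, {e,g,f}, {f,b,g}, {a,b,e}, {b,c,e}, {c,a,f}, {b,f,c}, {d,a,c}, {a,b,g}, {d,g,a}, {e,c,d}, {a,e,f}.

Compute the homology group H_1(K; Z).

H_1 ≅ Z/2.

Take the total order a < b < c < d < e < f < g on the vertex set. Then K (dimension 2) consists of the simplices:

  0-simplices (7): a, b, c, d, e, f, g
  1-simplices (18): ab, ac, ad, ae, af, ag, bc, be, bf, bg, cd, ce, cf, de, dg, ef, eg, fg
  2-simplices (12): abe, abg, acd, acf, adg, aef, bce, bcf, bfg, cde, deg, efg

giving chain groups C_0 ≅ Z^7, C_1 ≅ Z^18, C_2 ≅ Z^12.

The boundary map ∂_1: C_1 → C_0 sends each edge [p,q] (with p < q) to q − p.
This gives a 7×18 integer matrix of rank 6; reducing to Smith normal form yields diagonal entries (1,1,1,1,1,1).

Boundary ∂_2: C_2 → C_1 sends each 2-simplex [p,q,r] to [q,r] − [p,r] + [p,q]. For instance
  ∂adg = dg − ag + ad,
  ∂acf = cf − af + ac.
The resulting 18×12 matrix has rank 12, and its Smith normal form has invariant factors (1,1,1,1,1,1,1,1,1,1,1,2).

Reading off H_k = ker ∂_k / im ∂_{k+1}:

  H_1: rank ker ∂_1 − rank ∂_2 = (18 − 6) − 12 = 0, and ∂_2 has invariant factor 2 > 1, so H_1 = Z/2.

(K is a triangulation of the real projective plane RP^2.)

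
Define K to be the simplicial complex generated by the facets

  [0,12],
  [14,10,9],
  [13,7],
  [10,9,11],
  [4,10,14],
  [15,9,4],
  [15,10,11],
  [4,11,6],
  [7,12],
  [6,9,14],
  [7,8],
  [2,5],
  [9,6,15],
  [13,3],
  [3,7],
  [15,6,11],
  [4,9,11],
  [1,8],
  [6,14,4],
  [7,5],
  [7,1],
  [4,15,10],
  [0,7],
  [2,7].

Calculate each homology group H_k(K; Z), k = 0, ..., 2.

Fix the vertex order 0 < 1 < 2 < 3 < 4 < 5 < 6 < 7 < 8 < 9 < 10 < 11 < 12 < 13 < 14 < 15 and write every simplex with vertices in increasing order. Then dim K = 2 and the simplices of K are:

  0-simplices (16): [0], [1], [2], [3], [4], [5], [6], [7], [8], [9], [10], [11], [12], [13], [14], [15]
  1-simplices (30): (30 of them)
  2-simplices (12): [4,6,11], [4,6,14], [4,9,11], [4,9,15], [4,10,14], [4,10,15], [6,9,14], [6,9,15], [6,11,15], [9,10,11], [9,10,14], [10,11,15]

giving chain groups C_0 ≅ Z^16, C_1 ≅ Z^30, C_2 ≅ Z^12.

The boundary map ∂_1: C_1 → C_0 maps an edge to its endpoints' difference, ∂[p,q] = q − p. For instance
  ∂[0,7] = [7] − [0].
As a 16×30 matrix over Z this has rank 14, with invariant factors (1,1,1,1,1,1,1,1,1,1,1,1,1,1).

The boundary map ∂_2: C_2 → C_1 maps a triangle to the signed sum of its edges. For instance
  ∂[6,9,14] = [9,14] − [6,14] + [6,9],
  ∂[9,10,11] = [10,11] − [9,11] + [9,10].
The resulting 30×12 matrix has rank 12, and its Smith normal form has invariant factors (1,1,1,1,1,1,1,1,1,1,1,2).

Reading off H_k = ker ∂_k / im ∂_{k+1}:

  H_0: rank C_0 − rank ∂_1 = 16 − 14 = 2, and the invariant factors of ∂_1 are all 1, so H_0 ≅ Z^2.
  H_1: rank ker ∂_1 − rank ∂_2 = (30 − 14) − 12 = 4, and ∂_2 has invariant factor 2 > 1, so H_1 ≅ Z^4 ⊕ Z_2.
  H_2: rank ker ∂_2 − rank ∂_3 = (12 − 12) − 0 = 0, and there is no ∂_3, so H_2 ≅ 0.

(K is a triangulation of the disjoint union of the real projective plane RP^2 and a wedge of 4 circles.)

H_0 = Z^2,  H_1 = Z^4 ⊕ Z_2,  H_2 = 0.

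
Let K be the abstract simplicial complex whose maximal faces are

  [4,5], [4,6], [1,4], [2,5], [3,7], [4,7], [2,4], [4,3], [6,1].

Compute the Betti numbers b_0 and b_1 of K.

b_0 = 1, b_1 = 3.

K has 7 vertices, 9 edges.
rank ∂_0 = 0, rank ∂_1 = 6 ⇒ b_0 = 7 − 0 − 6 = 1; all invariant factors of ∂_1 are 1 so no torsion. So H_0 = Z.
rank ∂_1 = 6, rank ∂_2 = 0 ⇒ b_1 = 9 − 6 − 0 = 3. So H_1 = Z^3.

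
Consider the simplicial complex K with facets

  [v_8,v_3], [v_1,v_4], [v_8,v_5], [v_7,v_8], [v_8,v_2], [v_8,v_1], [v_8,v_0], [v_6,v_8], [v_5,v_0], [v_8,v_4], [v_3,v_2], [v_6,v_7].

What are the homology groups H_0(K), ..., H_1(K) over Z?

Order the vertices as v_0 < v_1 < v_2 < v_3 < v_4 < v_5 < v_6 < v_7 < v_8. Listing each simplex with vertices in this order, K has dimension 1 with simplices:

  0-simplices (9): [v_0], [v_1], [v_2], [v_3], [v_4], [v_5], [v_6], [v_7], [v_8]
  1-simplices (12): [v_0,v_5], [v_0,v_8], [v_1,v_4], [v_1,v_8], [v_2,v_3], [v_2,v_8], [v_3,v_8], [v_4,v_8], [v_5,v_8], [v_6,v_7], [v_6,v_8], [v_7,v_8]

so the chain groups are C_0 ≅ Z^9, C_1 ≅ Z^12.

∂_1: C_1 → C_0 maps an edge to its endpoints' difference, ∂[p,q] = q − p.
The 9×12 boundary matrix has rank 8 and Smith normal form diag(1,1,1,1,1,1,1,1).

Computing H_k = (kernel of ∂_k) / (image of ∂_{k+1}):

  H_0: rank C_0 − rank ∂_1 = 9 − 8 = 1, and the invariant factors of ∂_1 are all 1, so H_0 ≅ Z.
  H_1: rank ker ∂_1 − rank ∂_2 = (12 − 8) − 0 = 4, and there is no ∂_2, so H_1 ≅ Z^4.

(K is a triangulation of a wedge of 4 circles.)

H_0 = Z,  H_1 = Z^4.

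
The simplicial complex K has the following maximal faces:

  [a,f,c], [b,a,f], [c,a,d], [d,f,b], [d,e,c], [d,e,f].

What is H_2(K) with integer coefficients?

H_2 = 0.

Take the total order a < b < c < d < e < f on the vertex set. Then K (dimension 2) consists of the simplices:

  0-simplices (6): a, b, c, d, e, f
  1-simplices (12): ab, ac, ad, af, bd, bf, cd, ce, cf, de, df, ef
  2-simplices (6): abf, acd, acf, bdf, cde, def

Hence C_0 ≅ Z^6, C_1 ≅ Z^12, C_2 ≅ Z^6.

Boundary ∂_1: C_1 → C_0 sends each edge [p,q] (with p < q) to q − p.
The resulting 6×12 matrix has rank 5, and its Smith normal form has invariant factors (1,1,1,1,1).

Boundary ∂_2: C_2 → C_1 maps a triangle to the signed sum of its edges. For instance
  ∂bdf = df − bf + bd,
  ∂acd = cd − ad + ac.
The resulting 12×6 matrix has rank 6, and its Smith normal form has invariant factors (1,1,1,1,1,1).

From H_k ≅ ker(∂_k) / im(∂_{k+1}) we obtain:

  H_2: rank ker ∂_2 − rank ∂_3 = (6 − 6) − 0 = 0, and there is no ∂_3, so H_2 = 0.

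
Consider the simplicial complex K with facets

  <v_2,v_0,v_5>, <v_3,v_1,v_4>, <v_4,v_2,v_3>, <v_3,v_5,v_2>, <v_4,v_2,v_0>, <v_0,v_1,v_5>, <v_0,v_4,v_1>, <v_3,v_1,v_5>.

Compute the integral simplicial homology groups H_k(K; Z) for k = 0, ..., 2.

H_0 ≅ Z,  H_1 = 0,  H_2 ≅ Z.

K has 6 vertices, 12 edges, 8 triangles.
rank ∂_0 = 0, rank ∂_1 = 5 ⇒ b_0 = 6 − 0 − 5 = 1; all invariant factors of ∂_1 are 1 so no torsion. So H_0 = Z.
rank ∂_1 = 5, rank ∂_2 = 7 ⇒ b_1 = 12 − 5 − 7 = 0; all invariant factors of ∂_2 are 1 so no torsion. So H_1 = 0.
rank ∂_2 = 7, rank ∂_3 = 0 ⇒ b_2 = 8 − 7 − 0 = 1. So H_2 = Z.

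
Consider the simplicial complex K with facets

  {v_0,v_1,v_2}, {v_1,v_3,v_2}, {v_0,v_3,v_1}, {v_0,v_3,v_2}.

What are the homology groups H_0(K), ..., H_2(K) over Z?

H_0 ≅ Z,  H_1 = 0,  H_2 ≅ Z.

K has 4 vertices, 6 edges, 4 triangles.
rank ∂_0 = 0, rank ∂_1 = 3 ⇒ b_0 = 4 − 0 − 3 = 1; all invariant factors of ∂_1 are 1 so no torsion. So H_0 = Z.
rank ∂_1 = 3, rank ∂_2 = 3 ⇒ b_1 = 6 − 3 − 3 = 0; all invariant factors of ∂_2 are 1 so no torsion. So H_1 = 0.
rank ∂_2 = 3, rank ∂_3 = 0 ⇒ b_2 = 4 − 3 − 0 = 1. So H_2 = Z.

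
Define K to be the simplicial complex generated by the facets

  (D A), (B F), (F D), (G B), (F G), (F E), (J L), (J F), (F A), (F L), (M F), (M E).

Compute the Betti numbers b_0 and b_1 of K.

b_0 = 1, b_1 = 4.

Order the vertices as A < B < D < E < F < G < J < L < M. Listing each simplex with vertices in this order, K has dimension 1 with simplices:

  0-simplices (9): A, B, D, E, F, G, J, L, M
  1-simplices (12): AD, AF, BF, BG, DF, EF, EM, FG, FJ, FL, FM, JL

giving chain groups C_0 ≅ Z^9, C_1 ≅ Z^12.

∂_1: C_1 → C_0 sends each edge [p,q] (with p < q) to q − p. For instance
  ∂BG = G − B.
This gives a 9×12 integer matrix of rank 8; reducing to Smith normal form yields diagonal entries (1,1,1,1,1,1,1,1).

Reading off H_k = ker ∂_k / im ∂_{k+1}:

  H_0: rank C_0 − rank ∂_1 = 9 − 8 = 1, and the invariant factors of ∂_1 are all 1, so H_0 = Z.
  H_1: rank ker ∂_1 − rank ∂_2 = (12 − 8) − 0 = 4, and there is no ∂_2, so H_1 = Z^4.

Hence the Betti numbers are b_0 = 1, b_1 = 4.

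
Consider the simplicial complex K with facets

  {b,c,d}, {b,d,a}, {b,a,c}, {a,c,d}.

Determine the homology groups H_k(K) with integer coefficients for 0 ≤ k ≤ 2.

We work with the vertex ordering a < b < c < d. The simplices of K, each written with vertices in increasing order, are:

  0-simplices (4): a, b, c, d
  1-simplices (6): ab, ac, ad, bc, bd, cd
  2-simplices (4): abc, abd, acd, bcd

so the chain groups are C_0 ≅ Z^4, C_1 ≅ Z^6, C_2 ≅ Z^4.

∂_1: C_1 → C_0 sends each edge [p,q] (with p < q) to q − p.
The resulting 4×6 matrix has rank 3, and its Smith normal form has invariant factors (1,1,1).

The boundary map ∂_2: C_2 → C_1 acts by ∂[p,q,r] = [q,r] − [p,r] + [p,q]. For instance
  ∂abd = bd − ad + ab,
  ∂abc = bc − ac + ab.
The 6×4 boundary matrix has rank 3 and Smith normal form diag(1,1,1).

Now H_k = ker ∂_k / im ∂_{k+1}, so:

  H_0: rank C_0 − rank ∂_1 = 4 − 3 = 1, and the invariant factors of ∂_1 are all 1, so H_0 = Z.
  H_1: rank ker ∂_1 − rank ∂_2 = (6 − 3) − 3 = 0, and the invariant factors of ∂_2 are all 1, so H_1 = 0.
  H_2: rank ker ∂_2 − rank ∂_3 = (4 − 3) − 0 = 1, and there is no ∂_3, so H_2 = Z.

As a check, the Euler characteristic is 4 − 6 + 4 = 2, which agrees with 1 − 0 + 1 = 2.

H_0 ≅ Z,  H_1 = 0,  H_2 ≅ Z.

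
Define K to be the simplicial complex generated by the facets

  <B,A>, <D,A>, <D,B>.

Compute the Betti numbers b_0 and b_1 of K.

b_0 = 1, b_1 = 1.

Order the vertices as A < B < D. Listing each simplex with vertices in this order, K has dimension 1 with simplices:

  0-simplices (3): A, B, D
  1-simplices (3): AB, AD, BD

giving chain groups C_0 ≅ Z^3, C_1 ≅ Z^3.

∂_1: C_1 → C_0 sends each edge [p,q] (with p < q) to q − p. For instance
  ∂BD = D − B.
As a 3×3 matrix over Z this has rank 2, with invariant factors (1,1).

From H_k ≅ ker(∂_k) / im(∂_{k+1}) we obtain:

  H_0: rank C_0 − rank ∂_1 = 3 − 2 = 1, and the invariant factors of ∂_1 are all 1, so H_0 ≅ Z.
  H_1: rank ker ∂_1 − rank ∂_2 = (3 − 2) − 0 = 1, and there is no ∂_2, so H_1 ≅ Z.

(K is a triangulation of the circle S^1.)

Hence the Betti numbers are b_0 = 1, b_1 = 1.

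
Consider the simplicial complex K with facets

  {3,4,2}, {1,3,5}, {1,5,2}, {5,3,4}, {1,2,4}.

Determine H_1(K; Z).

Fix the vertex order 1 < 2 < 3 < 4 < 5 and write every simplex with vertices in increasing order. Then dim K = 2 and the simplices of K are:

  0-simplices (5): [1], [2], [3], [4], [5]
  1-simplices (10): [1,2], [1,3], [1,4], [1,5], [2,3], [2,4], [2,5], [3,4], [3,5], [4,5]
  2-simplices (5): [1,2,4], [1,2,5], [1,3,5], [2,3,4], [3,4,5]

Hence C_0 ≅ Z^5, C_1 ≅ Z^10, C_2 ≅ Z^5.

∂_1: C_1 → C_0 is given by ∂[p,q] = [q] − [p]. For instance
  ∂[3,5] = [5] − [3].
This gives a 5×10 integer matrix of rank 4; reducing to Smith normal form yields diagonal entries (1,1,1,1).

∂_2: C_2 → C_1 maps a triangle to the signed sum of its edges. For instance
  ∂[2,3,4] = [3,4] − [2,4] + [2,3],
  ∂[3,4,5] = [4,5] − [3,5] + [3,4].
The resulting 10×5 matrix has rank 5, and its Smith normal form has invariant factors (1,1,1,1,1).

Reading off H_k = ker ∂_k / im ∂_{k+1}:

  H_1: rank ker ∂_1 − rank ∂_2 = (10 − 4) − 5 = 1, and the invariant factors of ∂_2 are all 1, so H_1 ≅ Z.

H_1 ≅ Z.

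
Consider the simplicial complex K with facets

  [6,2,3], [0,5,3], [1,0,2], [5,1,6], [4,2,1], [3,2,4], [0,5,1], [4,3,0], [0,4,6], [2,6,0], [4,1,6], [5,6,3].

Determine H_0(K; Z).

H_0 ≅ Z.

We work with the vertex ordering 0 < 1 < 2 < 3 < 4 < 5 < 6. The simplices of K, each written with vertices in increasing order, are:

  0-simplices (7): [0], [1], [2], [3], [4], [5], [6]
  1-simplices (18): [0,1], [0,2], [0,3], [0,4], [0,5], [0,6], [1,2], [1,4], [1,5], [1,6], [2,3], [2,4], [2,6], [3,4], [3,5], [3,6], [4,6], [5,6]
  2-simplices (12): [0,1,2], [0,1,5], [0,2,6], [0,3,4], [0,3,5], [0,4,6], [1,2,4], [1,4,6], [1,5,6], [2,3,4], [2,3,6], [3,5,6]

giving chain groups C_0 ≅ Z^7, C_1 ≅ Z^18, C_2 ≅ Z^12.

∂_1: C_1 → C_0 sends each edge [p,q] (with p < q) to q − p.
The 7×18 boundary matrix has rank 6 and Smith normal form diag(1,1,1,1,1,1).

∂_2: C_2 → C_1 maps a triangle to the signed sum of its edges. For instance
  ∂[0,3,4] = [3,4] − [0,4] + [0,3],
  ∂[1,4,6] = [4,6] − [1,6] + [1,4].
The resulting 18×12 matrix has rank 12, and its Smith normal form has invariant factors (1,1,1,1,1,1,1,1,1,1,1,2).

Now H_k = ker ∂_k / im ∂_{k+1}, so:

  H_0: rank C_0 − rank ∂_1 = 7 − 6 = 1, and the invariant factors of ∂_1 are all 1, so H_0 = Z.

(K is a triangulation of the real projective plane RP^2.)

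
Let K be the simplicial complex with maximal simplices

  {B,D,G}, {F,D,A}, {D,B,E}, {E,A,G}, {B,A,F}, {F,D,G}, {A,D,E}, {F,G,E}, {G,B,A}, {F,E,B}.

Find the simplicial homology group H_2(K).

H_2 = 0.

K has 6 vertices, 15 edges, 10 triangles.
rank ∂_2 = 10, rank ∂_3 = 0 ⇒ b_2 = 10 − 10 − 0 = 0. So H_2 ≅ 0.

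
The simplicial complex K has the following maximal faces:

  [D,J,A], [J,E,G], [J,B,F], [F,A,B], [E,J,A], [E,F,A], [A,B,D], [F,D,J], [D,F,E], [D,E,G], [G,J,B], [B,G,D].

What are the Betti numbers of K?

We work with the vertex ordering A < B < D < E < F < G < J. The simplices of K, each written with vertices in increasing order, are:

  0-simplices (7): A, B, D, E, F, G, J
  1-simplices (18): AB, AD, AE, AF, AJ, BD, BF, BG, BJ, DE, DF, DG, DJ, EF, EG, EJ, FJ, GJ
  2-simplices (12): ABD, ABF, ADJ, AEF, AEJ, BDG, BFJ, BGJ, DEF, DEG, DFJ, EGJ

so the chain groups are C_0 ≅ Z^7, C_1 ≅ Z^18, C_2 ≅ Z^12.

The boundary map ∂_1: C_1 → C_0 maps an edge to its endpoints' difference, ∂[p,q] = q − p.
The resulting 7×18 matrix has rank 6, and its Smith normal form has invariant factors (1,1,1,1,1,1).

∂_2: C_2 → C_1 acts by ∂[p,q,r] = [q,r] − [p,r] + [p,q]. For instance
  ∂EGJ = GJ − EJ + EG,
  ∂BFJ = FJ − BJ + BF.
The resulting 18×12 matrix has rank 12, and its Smith normal form has invariant factors (1,1,1,1,1,1,1,1,1,1,1,2).

Computing H_k = (kernel of ∂_k) / (image of ∂_{k+1}):

  H_0: rank C_0 − rank ∂_1 = 7 − 6 = 1, and the invariant factors of ∂_1 are all 1, so H_0 ≅ Z.
  H_1: rank ker ∂_1 − rank ∂_2 = (18 − 6) − 12 = 0, and ∂_2 has invariant factor 2 > 1, so H_1 ≅ Z/2.
  H_2: rank ker ∂_2 − rank ∂_3 = (12 − 12) − 0 = 0, and there is no ∂_3, so H_2 ≅ 0.

Hence the Betti numbers are b_0 = 1, b_1 = 0, b_2 = 0.

b_0 = 1, b_1 = 0, b_2 = 0.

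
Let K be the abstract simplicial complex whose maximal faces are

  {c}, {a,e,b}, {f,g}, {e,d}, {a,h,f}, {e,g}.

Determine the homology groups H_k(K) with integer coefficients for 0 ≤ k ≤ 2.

K has 8 vertices, 9 edges, 2 triangles.
rank ∂_0 = 0, rank ∂_1 = 6 ⇒ b_0 = 8 − 0 − 6 = 2; all invariant factors of ∂_1 are 1 so no torsion. So H_0 ≅ Z^2.
rank ∂_1 = 6, rank ∂_2 = 2 ⇒ b_1 = 9 − 6 − 2 = 1; all invariant factors of ∂_2 are 1 so no torsion. So H_1 ≅ Z.
rank ∂_2 = 2, rank ∂_3 = 0 ⇒ b_2 = 2 − 2 − 0 = 0. So H_2 ≅ 0.

H_0 = Z^2,  H_1 = Z,  H_2 = 0.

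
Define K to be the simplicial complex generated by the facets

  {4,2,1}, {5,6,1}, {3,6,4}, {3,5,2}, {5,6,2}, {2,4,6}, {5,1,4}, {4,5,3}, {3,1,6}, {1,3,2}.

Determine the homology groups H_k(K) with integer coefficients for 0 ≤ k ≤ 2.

We work with the vertex ordering 1 < 2 < 3 < 4 < 5 < 6. The simplices of K, each written with vertices in increasing order, are:

  0-simplices (6): [1], [2], [3], [4], [5], [6]
  1-simplices (15): [1,2], [1,3], [1,4], [1,5], [1,6], [2,3], [2,4], [2,5], [2,6], [3,4], [3,5], [3,6], [4,5], [4,6], [5,6]
  2-simplices (10): [1,2,3], [1,2,4], [1,3,6], [1,4,5], [1,5,6], [2,3,5], [2,4,6], [2,5,6], [3,4,5], [3,4,6]

Hence C_0 ≅ Z^6, C_1 ≅ Z^15, C_2 ≅ Z^10.

∂_1: C_1 → C_0 maps an edge to its endpoints' difference, ∂[p,q] = q − p. For instance
  ∂[3,5] = [5] − [3].
The resulting 6×15 matrix has rank 5, and its Smith normal form has invariant factors (1,1,1,1,1).

The boundary map ∂_2: C_2 → C_1 maps a triangle to the signed sum of its edges. For instance
  ∂[1,4,5] = [4,5] − [1,5] + [1,4],
  ∂[3,4,5] = [4,5] − [3,5] + [3,4].
As a 15×10 matrix over Z this has rank 10, with invariant factors (1,1,1,1,1,1,1,1,1,2).

From H_k ≅ ker(∂_k) / im(∂_{k+1}) we obtain:

  H_0: rank C_0 − rank ∂_1 = 6 − 5 = 1, and the invariant factors of ∂_1 are all 1, so H_0 ≅ Z.
  H_1: rank ker ∂_1 − rank ∂_2 = (15 − 5) − 10 = 0, and ∂_2 has invariant factor 2 > 1, so H_1 ≅ Z/2Z.
  H_2: rank ker ∂_2 − rank ∂_3 = (10 − 10) − 0 = 0, and there is no ∂_3, so H_2 ≅ 0.

H_0 = Z,  H_1 = Z/2Z,  H_2 = 0.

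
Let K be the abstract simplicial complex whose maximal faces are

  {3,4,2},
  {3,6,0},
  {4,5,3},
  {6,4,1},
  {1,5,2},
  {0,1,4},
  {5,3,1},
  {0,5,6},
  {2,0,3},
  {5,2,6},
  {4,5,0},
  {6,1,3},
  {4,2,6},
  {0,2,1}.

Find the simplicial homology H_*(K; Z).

H_0 ≅ Z,  H_1 ≅ Z^2,  H_2 ≅ Z.

We work with the vertex ordering 0 < 1 < 2 < 3 < 4 < 5 < 6. The simplices of K, each written with vertices in increasing order, are:

  0-simplices (7): [0], [1], [2], [3], [4], [5], [6]
  1-simplices (21): [0,1], [0,2], [0,3], [0,4], [0,5], [0,6], [1,2], [1,3], [1,4], [1,5], [1,6], [2,3], [2,4], [2,5], [2,6], [3,4], [3,5], [3,6], [4,5], [4,6], [5,6]
  2-simplices (14): [0,1,2], [0,1,4], [0,2,3], [0,3,6], [0,4,5], [0,5,6], [1,2,5], [1,3,5], [1,3,6], [1,4,6], [2,3,4], [2,4,6], [2,5,6], [3,4,5]

so the chain groups are C_0 ≅ Z^7, C_1 ≅ Z^21, C_2 ≅ Z^14.

The boundary map ∂_1: C_1 → C_0 is given by ∂[p,q] = [q] − [p].
As a 7×21 matrix over Z this has rank 6, with invariant factors (1,1,1,1,1,1).

∂_2: C_2 → C_1 acts by ∂[p,q,r] = [q,r] − [p,r] + [p,q]. For instance
  ∂[1,2,5] = [2,5] − [1,5] + [1,2],
  ∂[3,4,5] = [4,5] − [3,5] + [3,4].
The resulting 21×14 matrix has rank 13, and its Smith normal form has invariant factors (1,1,1,1,1,1,1,1,1,1,1,1,1).

Now H_k = ker ∂_k / im ∂_{k+1}, so:

  H_0: rank C_0 − rank ∂_1 = 7 − 6 = 1, and the invariant factors of ∂_1 are all 1, so H_0 ≅ Z.
  H_1: rank ker ∂_1 − rank ∂_2 = (21 − 6) − 13 = 2, and the invariant factors of ∂_2 are all 1, so H_1 ≅ Z^2.
  H_2: rank ker ∂_2 − rank ∂_3 = (14 − 13) − 0 = 1, and there is no ∂_3, so H_2 ≅ Z.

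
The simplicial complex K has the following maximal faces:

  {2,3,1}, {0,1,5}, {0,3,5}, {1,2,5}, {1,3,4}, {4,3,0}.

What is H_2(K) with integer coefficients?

H_2 ≅ 0.

We work with the vertex ordering 0 < 1 < 2 < 3 < 4 < 5. The simplices of K, each written with vertices in increasing order, are:

  0-simplices (6): [0], [1], [2], [3], [4], [5]
  1-simplices (12): [0,1], [0,3], [0,4], [0,5], [1,2], [1,3], [1,4], [1,5], [2,3], [2,5], [3,4], [3,5]
  2-simplices (6): [0,1,5], [0,3,4], [0,3,5], [1,2,3], [1,2,5], [1,3,4]

Hence C_0 ≅ Z^6, C_1 ≅ Z^12, C_2 ≅ Z^6.

∂_1: C_1 → C_0 sends each edge [p,q] (with p < q) to q − p.
The resulting 6×12 matrix has rank 5, and its Smith normal form has invariant factors (1,1,1,1,1).

Boundary ∂_2: C_2 → C_1 sends each 2-simplex [p,q,r] to [q,r] − [p,r] + [p,q]. For instance
  ∂[0,3,4] = [3,4] − [0,4] + [0,3],
  ∂[1,2,5] = [2,5] − [1,5] + [1,2].
This gives a 12×6 integer matrix of rank 6; reducing to Smith normal form yields diagonal entries (1,1,1,1,1,1).

Computing H_k = (kernel of ∂_k) / (image of ∂_{k+1}):

  H_2: rank ker ∂_2 − rank ∂_3 = (6 − 6) − 0 = 0, and there is no ∂_3, so H_2 = 0.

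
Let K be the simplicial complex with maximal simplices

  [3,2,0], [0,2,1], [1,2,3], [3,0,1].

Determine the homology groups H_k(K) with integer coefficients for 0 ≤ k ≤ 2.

Fix the vertex order 0 < 1 < 2 < 3 and write every simplex with vertices in increasing order. Then dim K = 2 and the simplices of K are:

  0-simplices (4): [0], [1], [2], [3]
  1-simplices (6): [0,1], [0,2], [0,3], [1,2], [1,3], [2,3]
  2-simplices (4): [0,1,2], [0,1,3], [0,2,3], [1,2,3]

so the chain groups are C_0 ≅ Z^4, C_1 ≅ Z^6, C_2 ≅ Z^4.

The boundary map ∂_1: C_1 → C_0 maps an edge to its endpoints' difference, ∂[p,q] = q − p. For instance
  ∂[0,3] = [3] − [0].
The 4×6 boundary matrix has rank 3 and Smith normal form diag(1,1,1).

The boundary map ∂_2: C_2 → C_1 maps a triangle to the signed sum of its edges. For instance
  ∂[0,1,2] = [1,2] − [0,2] + [0,1],
  ∂[1,2,3] = [2,3] − [1,3] + [1,2].
This gives a 6×4 integer matrix of rank 3; reducing to Smith normal form yields diagonal entries (1,1,1).

Computing H_k = (kernel of ∂_k) / (image of ∂_{k+1}):

  H_0: rank C_0 − rank ∂_1 = 4 − 3 = 1, and the invariant factors of ∂_1 are all 1, so H_0 ≅ Z.
  H_1: rank ker ∂_1 − rank ∂_2 = (6 − 3) − 3 = 0, and the invariant factors of ∂_2 are all 1, so H_1 ≅ 0.
  H_2: rank ker ∂_2 − rank ∂_3 = (4 − 3) − 0 = 1, and there is no ∂_3, so H_2 ≅ Z.

As a check, the Euler characteristic is 4 − 6 + 4 = 2, which agrees with 1 − 0 + 1 = 2.

H_0 = Z,  H_1 = 0,  H_2 = Z.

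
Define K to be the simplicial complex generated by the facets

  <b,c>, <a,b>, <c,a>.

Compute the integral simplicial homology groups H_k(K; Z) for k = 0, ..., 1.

We work with the vertex ordering a < b < c. The simplices of K, each written with vertices in increasing order, are:

  0-simplices (3): a, b, c
  1-simplices (3): ab, ac, bc

Hence C_0 ≅ Z^3, C_1 ≅ Z^3.

Boundary ∂_1: C_1 → C_0 is given by ∂[p,q] = [q] − [p].
This gives a 3×3 integer matrix of rank 2; reducing to Smith normal form yields diagonal entries (1,1).

From H_k ≅ ker(∂_k) / im(∂_{k+1}) we obtain:

  H_0: rank C_0 − rank ∂_1 = 3 − 2 = 1, and the invariant factors of ∂_1 are all 1, so H_0 = Z.
  H_1: rank ker ∂_1 − rank ∂_2 = (3 − 2) − 0 = 1, and there is no ∂_2, so H_1 = Z.

H_0 ≅ Z,  H_1 ≅ Z.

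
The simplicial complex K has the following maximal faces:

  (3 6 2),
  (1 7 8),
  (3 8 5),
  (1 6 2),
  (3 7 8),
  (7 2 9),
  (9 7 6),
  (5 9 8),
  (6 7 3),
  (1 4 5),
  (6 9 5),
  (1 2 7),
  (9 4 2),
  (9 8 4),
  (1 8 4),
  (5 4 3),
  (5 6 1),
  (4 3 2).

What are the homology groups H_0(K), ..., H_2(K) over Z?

H_0 ≅ Z,  H_1 ≅ Z ⊕ Z/2,  H_2 = 0.

We work with the vertex ordering 1 < 2 < 3 < 4 < 5 < 6 < 7 < 8 < 9. The simplices of K, each written with vertices in increasing order, are:

  0-simplices (9): [1], [2], [3], [4], [5], [6], [7], [8], [9]
  1-simplices (27): (27 of them)
  2-simplices (18): [1,2,6], [1,2,7], [1,4,5], [1,4,8], [1,5,6], [1,7,8], [2,3,4], [2,3,6], [2,4,9], [2,7,9], [3,4,5], [3,5,8], [3,6,7], [3,7,8], [4,8,9], [5,6,9], [5,8,9], [6,7,9]

so the chain groups are C_0 ≅ Z^9, C_1 ≅ Z^27, C_2 ≅ Z^18.

∂_1: C_1 → C_0 is given by ∂[p,q] = [q] − [p].
The resulting 9×27 matrix has rank 8, and its Smith normal form has invariant factors (1,1,1,1,1,1,1,1).

∂_2: C_2 → C_1 sends each 2-simplex [p,q,r] to [q,r] − [p,r] + [p,q]. For instance
  ∂[6,7,9] = [7,9] − [6,9] + [6,7],
  ∂[5,6,9] = [6,9] − [5,9] + [5,6].
The 27×18 boundary matrix has rank 18 and Smith normal form diag(1,1,1,1,1,1,1,1,1,1,1,1,1,1,1,1,1,2).

Computing H_k = (kernel of ∂_k) / (image of ∂_{k+1}):

  H_0: rank C_0 − rank ∂_1 = 9 − 8 = 1, and the invariant factors of ∂_1 are all 1, so H_0 ≅ Z.
  H_1: rank ker ∂_1 − rank ∂_2 = (27 − 8) − 18 = 1, and ∂_2 has invariant factor 2 > 1, so H_1 ≅ Z ⊕ Z/2.
  H_2: rank ker ∂_2 − rank ∂_3 = (18 − 18) − 0 = 0, and there is no ∂_3, so H_2 ≅ 0.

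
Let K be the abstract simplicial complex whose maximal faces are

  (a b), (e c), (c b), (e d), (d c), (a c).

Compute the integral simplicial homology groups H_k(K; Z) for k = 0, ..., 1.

Order the vertices as a < b < c < d < e. Listing each simplex with vertices in this order, K has dimension 1 with simplices:

  0-simplices (5): a, b, c, d, e
  1-simplices (6): ab, ac, bc, cd, ce, de

giving chain groups C_0 ≅ Z^5, C_1 ≅ Z^6.

∂_1: C_1 → C_0 is given by ∂[p,q] = [q] − [p].
The 5×6 boundary matrix has rank 4 and Smith normal form diag(1,1,1,1).

Now H_k = ker ∂_k / im ∂_{k+1}, so:

  H_0: rank C_0 − rank ∂_1 = 5 − 4 = 1, and the invariant factors of ∂_1 are all 1, so H_0 ≅ Z.
  H_1: rank ker ∂_1 − rank ∂_2 = (6 − 4) − 0 = 2, and there is no ∂_2, so H_1 ≅ Z^2.

H_0 ≅ Z,  H_1 ≅ Z^2.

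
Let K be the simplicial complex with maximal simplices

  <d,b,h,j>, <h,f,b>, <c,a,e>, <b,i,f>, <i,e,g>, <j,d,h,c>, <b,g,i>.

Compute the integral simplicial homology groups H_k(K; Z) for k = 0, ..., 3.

Take the total order a < b < c < d < e < f < g < h < i < j on the vertex set. Then K (dimension 3) consists of the simplices:

  0-simplices (10): a, b, c, d, e, f, g, h, i, j
  1-simplices (20): ac, ae, bd, bf, bg, bh, bi, bj, cd, ce, ch, cj, dh, dj, eg, ei, fh, fi, gi, hj
  2-simplices (12): ace, bdh, bdj, bfh, bfi, bgi, bhj, cdh, cdj, chj, dhj, egi
  3-simplices (2): bdhj, cdhj

Hence C_0 ≅ Z^10, C_1 ≅ Z^20, C_2 ≅ Z^12, C_3 ≅ Z^2.

The boundary map ∂_1: C_1 → C_0 maps an edge to its endpoints' difference, ∂[p,q] = q − p. For instance
  ∂ei = i − e.
The 10×20 boundary matrix has rank 9 and Smith normal form diag(1,1,1,1,1,1,1,1,1).

∂_2: C_2 → C_1 sends each 2-simplex [p,q,r] to [q,r] − [p,r] + [p,q]. For instance
  ∂bdj = dj − bj + bd,
  ∂bdh = dh − bh + bd.
This gives a 20×12 integer matrix of rank 10; reducing to Smith normal form yields diagonal entries (1,1,1,1,1,1,1,1,1,1).

The boundary map ∂_3: C_3 → C_2 sends each 3-simplex σ to the alternating sum Σ_i (−1)^i (σ with its i-th vertex removed). For instance
  ∂cdhj = dhj − chj + cdj − cdh,
  ∂bdhj = dhj − bhj + bdj − bdh.
As a 12×2 matrix over Z this has rank 2, with invariant factors (1,1).

Now H_k = ker ∂_k / im ∂_{k+1}, so:

  H_0: rank C_0 − rank ∂_1 = 10 − 9 = 1, and the invariant factors of ∂_1 are all 1, so H_0 ≅ Z.
  H_1: rank ker ∂_1 − rank ∂_2 = (20 − 9) − 10 = 1, and the invariant factors of ∂_2 are all 1, so H_1 ≅ Z.
  H_2: rank ker ∂_2 − rank ∂_3 = (12 − 10) − 2 = 0, and the invariant factors of ∂_3 are all 1, so H_2 ≅ 0.
  H_3: rank ker ∂_3 − rank ∂_4 = (2 − 2) − 0 = 0, and there is no ∂_4, so H_3 ≅ 0.

H_0 ≅ Z,  H_1 ≅ Z,  H_2 = 0,  H_3 = 0.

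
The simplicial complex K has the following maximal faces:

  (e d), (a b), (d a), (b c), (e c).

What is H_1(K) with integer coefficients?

H_1 ≅ Z.

Order the vertices as a < b < c < d < e. Listing each simplex with vertices in this order, K has dimension 1 with simplices:

  0-simplices (5): a, b, c, d, e
  1-simplices (5): ab, ad, bc, ce, de

so the chain groups are C_0 ≅ Z^5, C_1 ≅ Z^5.

The boundary map ∂_1: C_1 → C_0 sends each edge [p,q] (with p < q) to q − p.
As a 5×5 matrix over Z this has rank 4, with invariant factors (1,1,1,1).

Reading off H_k = ker ∂_k / im ∂_{k+1}:

  H_1: rank ker ∂_1 − rank ∂_2 = (5 − 4) − 0 = 1, and there is no ∂_2, so H_1 = Z.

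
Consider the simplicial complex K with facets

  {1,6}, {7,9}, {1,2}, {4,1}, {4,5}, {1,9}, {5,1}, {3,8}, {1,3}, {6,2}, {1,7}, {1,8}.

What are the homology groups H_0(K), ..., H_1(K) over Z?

H_0 = Z,  H_1 = Z^4.

Fix the vertex order 1 < 2 < 3 < 4 < 5 < 6 < 7 < 8 < 9 and write every simplex with vertices in increasing order. Then dim K = 1 and the simplices of K are:

  0-simplices (9): [1], [2], [3], [4], [5], [6], [7], [8], [9]
  1-simplices (12): [1,2], [1,3], [1,4], [1,5], [1,6], [1,7], [1,8], [1,9], [2,6], [3,8], [4,5], [7,9]

so the chain groups are C_0 ≅ Z^9, C_1 ≅ Z^12.

Boundary ∂_1: C_1 → C_0 is given by ∂[p,q] = [q] − [p]. For instance
  ∂[7,9] = [9] − [7].
This gives a 9×12 integer matrix of rank 8; reducing to Smith normal form yields diagonal entries (1,1,1,1,1,1,1,1).

Now H_k = ker ∂_k / im ∂_{k+1}, so:

  H_0: rank C_0 − rank ∂_1 = 9 − 8 = 1, and the invariant factors of ∂_1 are all 1, so H_0 ≅ Z.
  H_1: rank ker ∂_1 − rank ∂_2 = (12 − 8) − 0 = 4, and there is no ∂_2, so H_1 ≅ Z^4.

(K is a triangulation of a wedge of 4 circles.)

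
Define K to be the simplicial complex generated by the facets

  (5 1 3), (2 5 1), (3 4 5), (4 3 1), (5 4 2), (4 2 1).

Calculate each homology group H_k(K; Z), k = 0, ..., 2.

H_0 = Z,  H_1 = 0,  H_2 = Z.

Fix the vertex order 1 < 2 < 3 < 4 < 5 and write every simplex with vertices in increasing order. Then dim K = 2 and the simplices of K are:

  0-simplices (5): [1], [2], [3], [4], [5]
  1-simplices (9): [1,2], [1,3], [1,4], [1,5], [2,4], [2,5], [3,4], [3,5], [4,5]
  2-simplices (6): [1,2,4], [1,2,5], [1,3,4], [1,3,5], [2,4,5], [3,4,5]

Hence C_0 ≅ Z^5, C_1 ≅ Z^9, C_2 ≅ Z^6.

Boundary ∂_1: C_1 → C_0 sends each edge [p,q] (with p < q) to q − p. For instance
  ∂[1,5] = [5] − [1].
The resulting 5×9 matrix has rank 4, and its Smith normal form has invariant factors (1,1,1,1).

The boundary map ∂_2: C_2 → C_1 maps a triangle to the signed sum of its edges. For instance
  ∂[1,3,5] = [3,5] − [1,5] + [1,3],
  ∂[1,2,4] = [2,4] − [1,4] + [1,2].
This gives a 9×6 integer matrix of rank 5; reducing to Smith normal form yields diagonal entries (1,1,1,1,1).

From H_k ≅ ker(∂_k) / im(∂_{k+1}) we obtain:

  H_0: rank C_0 − rank ∂_1 = 5 − 4 = 1, and the invariant factors of ∂_1 are all 1, so H_0 = Z.
  H_1: rank ker ∂_1 − rank ∂_2 = (9 − 4) − 5 = 0, and the invariant factors of ∂_2 are all 1, so H_1 = 0.
  H_2: rank ker ∂_2 − rank ∂_3 = (6 − 5) − 0 = 1, and there is no ∂_3, so H_2 = Z.

(K is a triangulation of the 2-sphere S^2.)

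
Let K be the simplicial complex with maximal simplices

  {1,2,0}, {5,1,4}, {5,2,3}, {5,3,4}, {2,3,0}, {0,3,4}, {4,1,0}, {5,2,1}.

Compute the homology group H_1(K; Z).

We work with the vertex ordering 0 < 1 < 2 < 3 < 4 < 5. The simplices of K, each written with vertices in increasing order, are:

  0-simplices (6): [0], [1], [2], [3], [4], [5]
  1-simplices (12): [0,1], [0,2], [0,3], [0,4], [1,2], [1,4], [1,5], [2,3], [2,5], [3,4], [3,5], [4,5]
  2-simplices (8): [0,1,2], [0,1,4], [0,2,3], [0,3,4], [1,2,5], [1,4,5], [2,3,5], [3,4,5]

Hence C_0 ≅ Z^6, C_1 ≅ Z^12, C_2 ≅ Z^8.

∂_1: C_1 → C_0 maps an edge to its endpoints' difference, ∂[p,q] = q − p.
The 6×12 boundary matrix has rank 5 and Smith normal form diag(1,1,1,1,1).

The boundary map ∂_2: C_2 → C_1 maps a triangle to the signed sum of its edges. For instance
  ∂[0,1,4] = [1,4] − [0,4] + [0,1],
  ∂[0,2,3] = [2,3] − [0,3] + [0,2].
The resulting 12×8 matrix has rank 7, and its Smith normal form has invariant factors (1,1,1,1,1,1,1).

Computing H_k = (kernel of ∂_k) / (image of ∂_{k+1}):

  H_1: rank ker ∂_1 − rank ∂_2 = (12 − 5) − 7 = 0, and the invariant factors of ∂_2 are all 1, so H_1 ≅ 0.

H_1 = 0.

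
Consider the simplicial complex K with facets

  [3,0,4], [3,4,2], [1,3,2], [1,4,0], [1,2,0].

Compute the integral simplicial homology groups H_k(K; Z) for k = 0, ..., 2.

H_0 = Z,  H_1 = Z,  H_2 = 0.

Take the total order 0 < 1 < 2 < 3 < 4 on the vertex set. Then K (dimension 2) consists of the simplices:

  0-simplices (5): [0], [1], [2], [3], [4]
  1-simplices (10): [0,1], [0,2], [0,3], [0,4], [1,2], [1,3], [1,4], [2,3], [2,4], [3,4]
  2-simplices (5): [0,1,2], [0,1,4], [0,3,4], [1,2,3], [2,3,4]

giving chain groups C_0 ≅ Z^5, C_1 ≅ Z^10, C_2 ≅ Z^5.

Boundary ∂_1: C_1 → C_0 maps an edge to its endpoints' difference, ∂[p,q] = q − p.
The resulting 5×10 matrix has rank 4, and its Smith normal form has invariant factors (1,1,1,1).

Boundary ∂_2: C_2 → C_1 maps a triangle to the signed sum of its edges. For instance
  ∂[0,3,4] = [3,4] − [0,4] + [0,3],
  ∂[0,1,2] = [1,2] − [0,2] + [0,1].
The 10×5 boundary matrix has rank 5 and Smith normal form diag(1,1,1,1,1).

Computing H_k = (kernel of ∂_k) / (image of ∂_{k+1}):

  H_0: rank C_0 − rank ∂_1 = 5 − 4 = 1, and the invariant factors of ∂_1 are all 1, so H_0 ≅ Z.
  H_1: rank ker ∂_1 − rank ∂_2 = (10 − 4) − 5 = 1, and the invariant factors of ∂_2 are all 1, so H_1 ≅ Z.
  H_2: rank ker ∂_2 − rank ∂_3 = (5 − 5) − 0 = 0, and there is no ∂_3, so H_2 ≅ 0.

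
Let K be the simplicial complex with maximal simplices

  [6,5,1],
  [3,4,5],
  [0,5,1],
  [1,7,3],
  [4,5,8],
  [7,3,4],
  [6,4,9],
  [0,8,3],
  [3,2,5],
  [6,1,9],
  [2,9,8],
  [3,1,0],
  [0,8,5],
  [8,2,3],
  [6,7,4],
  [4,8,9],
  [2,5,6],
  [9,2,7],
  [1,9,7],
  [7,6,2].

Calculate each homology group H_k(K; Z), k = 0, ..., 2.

Order the vertices as 0 < 1 < 2 < 3 < 4 < 5 < 6 < 7 < 8 < 9. Listing each simplex with vertices in this order, K has dimension 2 with simplices:

  0-simplices (10): [0], [1], [2], [3], [4], [5], [6], [7], [8], [9]
  1-simplices (30): (30 of them)
  2-simplices (20): (20 of them)

Hence C_0 ≅ Z^10, C_1 ≅ Z^30, C_2 ≅ Z^20.

The boundary map ∂_1: C_1 → C_0 sends each edge [p,q] (with p < q) to q − p.
The 10×30 boundary matrix has rank 9 and Smith normal form diag(1,1,1,1,1,1,1,1,1).

The boundary map ∂_2: C_2 → C_1 maps a triangle to the signed sum of its edges. For instance
  ∂[4,5,8] = [5,8] − [4,8] + [4,5],
  ∂[2,6,7] = [6,7] − [2,7] + [2,6].
The resulting 30×20 matrix has rank 20, and its Smith normal form has invariant factors (1,1,1,1,1,1,1,1,1,1,1,1,1,1,1,1,1,1,1,2).

Reading off H_k = ker ∂_k / im ∂_{k+1}:

  H_0: rank C_0 − rank ∂_1 = 10 − 9 = 1, and the invariant factors of ∂_1 are all 1, so H_0 ≅ Z.
  H_1: rank ker ∂_1 − rank ∂_2 = (30 − 9) − 20 = 1, and ∂_2 has invariant factor 2 > 1, so H_1 ≅ Z ⊕ Z/2.
  H_2: rank ker ∂_2 − rank ∂_3 = (20 − 20) − 0 = 0, and there is no ∂_3, so H_2 ≅ 0.

As a check, the Euler characteristic is 10 − 30 + 20 = 0, which agrees with 1 − 1 + 0 = 0.

H_0 = Z,  H_1 = Z ⊕ Z/2,  H_2 = 0.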